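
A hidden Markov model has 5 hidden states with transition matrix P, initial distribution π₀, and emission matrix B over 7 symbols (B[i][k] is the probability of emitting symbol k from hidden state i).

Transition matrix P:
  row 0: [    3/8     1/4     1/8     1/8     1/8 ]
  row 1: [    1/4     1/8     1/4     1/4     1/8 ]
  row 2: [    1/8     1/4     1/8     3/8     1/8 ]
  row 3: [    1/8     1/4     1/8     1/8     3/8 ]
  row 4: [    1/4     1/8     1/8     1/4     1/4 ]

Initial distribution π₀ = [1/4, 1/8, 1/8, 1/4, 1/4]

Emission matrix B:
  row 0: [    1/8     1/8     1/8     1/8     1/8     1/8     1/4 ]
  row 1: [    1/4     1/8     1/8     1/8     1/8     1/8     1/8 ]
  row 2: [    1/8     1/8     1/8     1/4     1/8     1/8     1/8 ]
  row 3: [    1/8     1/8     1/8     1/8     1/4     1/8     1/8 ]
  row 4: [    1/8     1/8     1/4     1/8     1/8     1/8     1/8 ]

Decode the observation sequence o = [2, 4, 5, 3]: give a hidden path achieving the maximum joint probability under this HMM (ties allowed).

t=0: δ = [3.125e-02, 1.562e-02, 1.562e-02, 3.125e-02, 6.250e-02]  (obs o_0=2)
t=1: δ = [1.953e-03, 9.766e-04, 9.766e-04, 3.906e-03, 1.953e-03]  ψ = [4, 0, 4, 4, 4]  (obs o_1=4)
t=2: δ = [9.155e-05, 1.221e-04, 6.104e-05, 6.104e-05, 1.831e-04]  ψ = [0, 3, 3, 3, 3]  (obs o_2=5)
t=3: δ = [5.722e-06, 2.861e-06, 7.629e-06, 5.722e-06, 5.722e-06]  ψ = [4, 0, 1, 4, 4]  (obs o_3=3)
backtrack: best end state = 2; path = [4, 3, 1, 2]

path = [4, 3, 1, 2]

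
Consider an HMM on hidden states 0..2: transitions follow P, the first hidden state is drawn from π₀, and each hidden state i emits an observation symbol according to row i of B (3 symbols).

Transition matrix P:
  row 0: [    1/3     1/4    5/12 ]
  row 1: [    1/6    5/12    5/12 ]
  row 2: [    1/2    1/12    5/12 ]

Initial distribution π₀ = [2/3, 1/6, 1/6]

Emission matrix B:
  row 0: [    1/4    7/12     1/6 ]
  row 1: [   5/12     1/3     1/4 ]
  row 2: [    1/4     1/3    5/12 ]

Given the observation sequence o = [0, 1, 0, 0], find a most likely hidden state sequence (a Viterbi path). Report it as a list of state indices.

path = [0, 0, 1, 1]

t=0: δ = [1.667e-01, 6.944e-02, 4.167e-02]  (obs o_0=0)
t=1: δ = [3.241e-02, 1.389e-02, 2.315e-02]  ψ = [0, 0, 0]  (obs o_1=1)
t=2: δ = [2.894e-03, 3.376e-03, 3.376e-03]  ψ = [2, 0, 0]  (obs o_2=0)
t=3: δ = [4.220e-04, 5.861e-04, 3.516e-04]  ψ = [2, 1, 1]  (obs o_3=0)
backtrack: best end state = 1; path = [0, 0, 1, 1]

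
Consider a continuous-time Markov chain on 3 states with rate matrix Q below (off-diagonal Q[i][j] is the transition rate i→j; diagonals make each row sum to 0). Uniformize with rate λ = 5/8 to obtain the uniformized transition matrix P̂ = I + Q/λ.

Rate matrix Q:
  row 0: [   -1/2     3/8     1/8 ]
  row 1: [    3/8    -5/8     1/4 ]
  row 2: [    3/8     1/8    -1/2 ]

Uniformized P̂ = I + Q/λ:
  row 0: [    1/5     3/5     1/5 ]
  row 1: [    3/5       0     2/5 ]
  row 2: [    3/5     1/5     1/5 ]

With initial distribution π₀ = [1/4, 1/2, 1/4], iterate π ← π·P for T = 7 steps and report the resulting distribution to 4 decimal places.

π = [0.4289, 0.3089, 0.2622]

t=0: π = [0.2500, 0.5000, 0.2500]
t=1: π = [0.5000, 0.2000, 0.3000]
t=2: π = [0.4000, 0.3600, 0.2400]
t=3: π = [0.4400, 0.2880, 0.2720]
t=4: π = [0.4240, 0.3184, 0.2576]
t=5: π = [0.4304, 0.3059, 0.2637]
t=6: π = [0.4278, 0.3110, 0.2612]
t=7: π = [0.4289, 0.3089, 0.2622]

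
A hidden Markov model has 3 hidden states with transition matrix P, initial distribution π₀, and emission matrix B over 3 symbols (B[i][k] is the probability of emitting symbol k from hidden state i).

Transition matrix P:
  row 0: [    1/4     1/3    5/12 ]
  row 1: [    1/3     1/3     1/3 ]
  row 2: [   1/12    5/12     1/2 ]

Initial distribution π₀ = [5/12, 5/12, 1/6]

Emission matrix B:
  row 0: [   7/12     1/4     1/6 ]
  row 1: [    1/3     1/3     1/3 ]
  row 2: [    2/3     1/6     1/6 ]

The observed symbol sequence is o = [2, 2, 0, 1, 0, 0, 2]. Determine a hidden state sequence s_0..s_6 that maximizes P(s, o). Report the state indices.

t=0: δ = [6.944e-02, 1.389e-01, 2.778e-02]  (obs o_0=2)
t=1: δ = [7.716e-03, 1.543e-02, 7.716e-03]  ψ = [1, 1, 1]  (obs o_1=2)
t=2: δ = [3.001e-03, 1.715e-03, 3.429e-03]  ψ = [1, 1, 1]  (obs o_2=0)
t=3: δ = [1.875e-04, 4.763e-04, 2.858e-04]  ψ = [0, 2, 2]  (obs o_3=1)
t=4: δ = [9.261e-05, 5.292e-05, 1.058e-04]  ψ = [1, 1, 1]  (obs o_4=0)
t=5: δ = [1.351e-05, 1.470e-05, 3.528e-05]  ψ = [0, 2, 2]  (obs o_5=0)
t=6: δ = [8.167e-07, 4.900e-06, 2.940e-06]  ψ = [1, 2, 2]  (obs o_6=2)
backtrack: best end state = 1; path = [1, 1, 2, 1, 2, 2, 1]

path = [1, 1, 2, 1, 2, 2, 1]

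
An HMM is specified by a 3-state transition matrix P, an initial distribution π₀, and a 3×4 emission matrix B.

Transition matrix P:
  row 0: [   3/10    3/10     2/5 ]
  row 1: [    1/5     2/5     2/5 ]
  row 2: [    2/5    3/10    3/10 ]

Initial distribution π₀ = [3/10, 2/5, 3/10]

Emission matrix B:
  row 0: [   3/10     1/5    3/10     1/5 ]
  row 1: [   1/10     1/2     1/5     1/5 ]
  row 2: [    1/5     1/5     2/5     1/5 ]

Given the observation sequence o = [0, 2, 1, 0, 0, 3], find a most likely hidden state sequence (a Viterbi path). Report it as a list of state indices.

t=0: δ = [9.000e-02, 4.000e-02, 6.000e-02]  (obs o_0=0)
t=1: δ = [8.100e-03, 5.400e-03, 1.440e-02]  ψ = [0, 0, 0]  (obs o_1=2)
t=2: δ = [1.152e-03, 2.160e-03, 8.640e-04]  ψ = [2, 2, 2]  (obs o_2=1)
t=3: δ = [1.296e-04, 8.640e-05, 1.728e-04]  ψ = [1, 1, 1]  (obs o_3=0)
t=4: δ = [2.074e-05, 5.184e-06, 1.037e-05]  ψ = [2, 2, 0]  (obs o_4=0)
t=5: δ = [1.244e-06, 1.244e-06, 1.659e-06]  ψ = [0, 0, 0]  (obs o_5=3)
backtrack: best end state = 2; path = [0, 2, 1, 2, 0, 2]

path = [0, 2, 1, 2, 0, 2]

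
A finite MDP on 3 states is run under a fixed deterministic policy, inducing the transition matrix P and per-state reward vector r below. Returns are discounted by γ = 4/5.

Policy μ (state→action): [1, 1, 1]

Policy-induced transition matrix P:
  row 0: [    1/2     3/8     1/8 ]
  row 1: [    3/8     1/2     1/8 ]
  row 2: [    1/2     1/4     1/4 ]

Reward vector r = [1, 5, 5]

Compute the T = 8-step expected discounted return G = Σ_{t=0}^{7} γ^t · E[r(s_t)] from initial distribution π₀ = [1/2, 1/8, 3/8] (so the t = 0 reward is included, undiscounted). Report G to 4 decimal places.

G = 12.9912

t=0: π = [0.5000, 0.1250, 0.3750], E[r] = 3.0000, γ^t·E[r] = 3.000000, running G = 3.000000
t=1: π = [0.4844, 0.3438, 0.1719], E[r] = 3.0625, γ^t·E[r] = 2.450000, running G = 5.450000
t=2: π = [0.4570, 0.3965, 0.1465], E[r] = 3.1719, γ^t·E[r] = 2.030000, running G = 7.480000
t=3: π = [0.4504, 0.4063, 0.1433], E[r] = 3.1982, γ^t·E[r] = 1.637500, running G = 9.117500
t=4: π = [0.4492, 0.4079, 0.1429], E[r] = 3.2031, γ^t·E[r] = 1.312000, running G = 10.429500
t=5: π = [0.4490, 0.4081, 0.1429], E[r] = 3.2039, γ^t·E[r] = 1.049865, running G = 11.479365
t=6: π = [0.4490, 0.4082, 0.1429], E[r] = 3.2041, γ^t·E[r] = 0.839925, running G = 12.319290
t=7: π = [0.4490, 0.4082, 0.1429], E[r] = 3.2041, γ^t·E[r] = 0.671944, running G = 12.991234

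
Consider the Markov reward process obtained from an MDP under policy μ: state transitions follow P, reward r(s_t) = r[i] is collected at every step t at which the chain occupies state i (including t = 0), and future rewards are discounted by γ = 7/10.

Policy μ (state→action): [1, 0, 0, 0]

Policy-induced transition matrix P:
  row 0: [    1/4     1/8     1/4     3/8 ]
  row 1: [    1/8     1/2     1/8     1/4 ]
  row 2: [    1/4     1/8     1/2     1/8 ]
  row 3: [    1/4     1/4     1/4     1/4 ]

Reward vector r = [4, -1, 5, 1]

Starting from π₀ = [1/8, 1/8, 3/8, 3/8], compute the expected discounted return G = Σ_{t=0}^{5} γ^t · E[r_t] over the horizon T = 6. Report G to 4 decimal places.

G = 7.3802

t=0: π = [0.1250, 0.1250, 0.3750, 0.3750], E[r] = 2.6250, γ^t·E[r] = 2.625000, running G = 2.625000
t=1: π = [0.2344, 0.2188, 0.3281, 0.2188], E[r] = 2.5781, γ^t·E[r] = 1.804688, running G = 4.429688
t=2: π = [0.2227, 0.2344, 0.3047, 0.2383], E[r] = 2.4180, γ^t·E[r] = 1.184805, running G = 5.614492
t=3: π = [0.2207, 0.2427, 0.2969, 0.2397], E[r] = 2.3643, γ^t·E[r] = 0.810940, running G = 6.425433
t=4: π = [0.2197, 0.2460, 0.2939, 0.2405], E[r] = 2.3426, γ^t·E[r] = 0.562456, running G = 6.987889
t=5: π = [0.2193, 0.2473, 0.2927, 0.2407], E[r] = 2.3341, γ^t·E[r] = 0.392286, running G = 7.380174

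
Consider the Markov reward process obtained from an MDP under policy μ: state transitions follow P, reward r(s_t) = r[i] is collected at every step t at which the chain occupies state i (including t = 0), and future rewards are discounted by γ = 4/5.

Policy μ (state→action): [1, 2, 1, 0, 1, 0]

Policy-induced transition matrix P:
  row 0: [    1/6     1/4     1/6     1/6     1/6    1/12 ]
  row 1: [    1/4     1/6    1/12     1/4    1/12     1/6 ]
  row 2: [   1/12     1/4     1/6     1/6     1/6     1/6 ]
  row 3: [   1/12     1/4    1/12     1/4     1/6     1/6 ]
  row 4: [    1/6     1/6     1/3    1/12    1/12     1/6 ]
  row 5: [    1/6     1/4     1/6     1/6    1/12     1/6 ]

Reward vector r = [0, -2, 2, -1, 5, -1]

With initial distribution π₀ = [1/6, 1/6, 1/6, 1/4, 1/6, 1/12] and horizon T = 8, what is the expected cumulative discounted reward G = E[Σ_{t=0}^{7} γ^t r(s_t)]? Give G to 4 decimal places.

t=0: π = [0.1667, 0.1667, 0.1667, 0.2500, 0.1667, 0.0833], E[r] = 0.5000, γ^t·E[r] = 0.500000, running G = 0.500000
t=1: π = [0.1458, 0.2222, 0.1597, 0.1875, 0.1319, 0.1528], E[r] = 0.1944, γ^t·E[r] = 0.155556, running G = 0.655556
t=2: π = [0.1563, 0.2205, 0.1545, 0.1898, 0.1244, 0.1545], E[r] = 0.1458, γ^t·E[r] = 0.093333, running G = 0.748889
t=3: π = [0.1563, 0.2213, 0.1532, 0.1905, 0.1250, 0.1536], E[r] = 0.1450, γ^t·E[r] = 0.074247, running G = 0.823136
t=4: π = [0.1565, 0.2211, 0.1532, 0.1906, 0.1250, 0.1536], E[r] = 0.1449, γ^t·E[r] = 0.059365, running G = 0.882500
t=5: π = [0.1564, 0.2212, 0.1532, 0.1906, 0.1250, 0.1536], E[r] = 0.1450, γ^t·E[r] = 0.047507, running G = 0.930007
t=6: π = [0.1565, 0.2212, 0.1532, 0.1906, 0.1250, 0.1536], E[r] = 0.1450, γ^t·E[r] = 0.038005, running G = 0.968013
t=7: π = [0.1565, 0.2212, 0.1532, 0.1906, 0.1250, 0.1536], E[r] = 0.1450, γ^t·E[r] = 0.030404, running G = 0.998417

G = 0.9984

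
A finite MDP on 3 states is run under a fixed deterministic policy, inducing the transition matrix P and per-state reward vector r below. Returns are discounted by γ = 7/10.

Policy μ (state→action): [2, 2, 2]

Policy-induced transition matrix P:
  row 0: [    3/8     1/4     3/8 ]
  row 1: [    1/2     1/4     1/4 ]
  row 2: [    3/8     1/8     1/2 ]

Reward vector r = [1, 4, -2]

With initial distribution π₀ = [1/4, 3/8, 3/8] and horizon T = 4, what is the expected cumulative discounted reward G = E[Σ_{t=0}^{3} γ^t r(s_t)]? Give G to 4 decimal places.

t=0: π = [0.2500, 0.3750, 0.3750], E[r] = 1.0000, γ^t·E[r] = 1.000000, running G = 1.000000
t=1: π = [0.4219, 0.2031, 0.3750], E[r] = 0.4844, γ^t·E[r] = 0.339063, running G = 1.339063
t=2: π = [0.4004, 0.2031, 0.3965], E[r] = 0.4199, γ^t·E[r] = 0.205762, running G = 1.544824
t=3: π = [0.4004, 0.2004, 0.3992], E[r] = 0.4038, γ^t·E[r] = 0.138506, running G = 1.683331

G = 1.6833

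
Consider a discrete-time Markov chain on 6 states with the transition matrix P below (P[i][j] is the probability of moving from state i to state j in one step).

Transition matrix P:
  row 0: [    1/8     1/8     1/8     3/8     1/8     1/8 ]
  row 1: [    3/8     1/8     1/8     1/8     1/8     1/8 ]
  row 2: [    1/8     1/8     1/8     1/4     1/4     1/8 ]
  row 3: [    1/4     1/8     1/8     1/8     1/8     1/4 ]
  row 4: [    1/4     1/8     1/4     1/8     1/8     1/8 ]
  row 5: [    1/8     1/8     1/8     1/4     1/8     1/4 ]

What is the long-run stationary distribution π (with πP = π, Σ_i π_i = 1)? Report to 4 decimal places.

Balance equations π_j = Σ_i π_i·P[i][j]:
  π_0 = 1/8·π_0 + 3/8·π_1 + 1/8·π_2 + 1/4·π_3 + 1/4·π_4 + 1/8·π_5
  π_1 = 1/8·π_0 + 1/8·π_1 + 1/8·π_2 + 1/8·π_3 + 1/8·π_4 + 1/8·π_5
  π_2 = 1/8·π_0 + 1/8·π_1 + 1/8·π_2 + 1/8·π_3 + 1/4·π_4 + 1/8·π_5
  π_3 = 3/8·π_0 + 1/8·π_1 + 1/4·π_2 + 1/8·π_3 + 1/8·π_4 + 1/4·π_5
  π_4 = 1/8·π_0 + 1/8·π_1 + 1/4·π_2 + 1/8·π_3 + 1/8·π_4 + 1/8·π_5
  normalize: π_0 + π_1 + π_2 + π_3 + π_4 + π_5 = 1
Solving the linear system gives exactly π = [799/3976, 1/8, 1/7, 61/284, 1/7, 345/1988].

π = [0.2010, 0.1250, 0.1429, 0.2148, 0.1429, 0.1735]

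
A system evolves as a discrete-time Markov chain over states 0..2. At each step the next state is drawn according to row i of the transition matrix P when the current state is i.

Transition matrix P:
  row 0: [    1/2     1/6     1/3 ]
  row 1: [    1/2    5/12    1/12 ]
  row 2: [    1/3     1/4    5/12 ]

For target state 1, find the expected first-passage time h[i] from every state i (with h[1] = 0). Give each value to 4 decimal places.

h = [5.0769, 0.0000, 4.6154]

First-step conditioning: h[1] = 0; for i ≠ 1, h[i] = 1 + Σ_k P[i][k]·h[k].
  h[0] = 1 + 1/2·h[0] + 1/3·h[2]
  h[2] = 1 + 1/3·h[0] + 5/12·h[2]
Solving the 2×2 linear system over states ≠ 1 gives exactly h = [66/13, 0, 60/13] (h[1] = 0 is the target).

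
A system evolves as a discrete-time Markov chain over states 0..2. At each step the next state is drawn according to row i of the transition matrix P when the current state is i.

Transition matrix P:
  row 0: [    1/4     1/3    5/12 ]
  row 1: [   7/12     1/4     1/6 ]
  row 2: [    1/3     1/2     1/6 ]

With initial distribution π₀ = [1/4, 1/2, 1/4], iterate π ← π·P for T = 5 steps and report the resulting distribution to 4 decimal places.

t=0: π = [0.2500, 0.5000, 0.2500]
t=1: π = [0.4375, 0.3333, 0.2292]
t=2: π = [0.3802, 0.3438, 0.2760]
t=3: π = [0.3876, 0.3507, 0.2617]
t=4: π = [0.3887, 0.3477, 0.2636]
t=5: π = [0.3879, 0.3483, 0.2638]

π = [0.3879, 0.3483, 0.2638]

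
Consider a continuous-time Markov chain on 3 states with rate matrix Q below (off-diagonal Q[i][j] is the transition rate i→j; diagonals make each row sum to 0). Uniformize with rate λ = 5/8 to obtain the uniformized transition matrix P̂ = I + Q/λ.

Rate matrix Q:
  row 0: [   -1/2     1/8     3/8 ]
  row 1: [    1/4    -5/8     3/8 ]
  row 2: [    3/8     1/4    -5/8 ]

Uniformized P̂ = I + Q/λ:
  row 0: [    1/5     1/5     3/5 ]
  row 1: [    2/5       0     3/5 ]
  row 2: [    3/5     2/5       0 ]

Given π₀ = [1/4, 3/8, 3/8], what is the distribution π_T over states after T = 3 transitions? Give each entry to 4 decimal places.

t=0: π = [0.2500, 0.3750, 0.3750]
t=1: π = [0.4250, 0.2000, 0.3750]
t=2: π = [0.3900, 0.2350, 0.3750]
t=3: π = [0.3970, 0.2280, 0.3750]

π = [0.3970, 0.2280, 0.3750]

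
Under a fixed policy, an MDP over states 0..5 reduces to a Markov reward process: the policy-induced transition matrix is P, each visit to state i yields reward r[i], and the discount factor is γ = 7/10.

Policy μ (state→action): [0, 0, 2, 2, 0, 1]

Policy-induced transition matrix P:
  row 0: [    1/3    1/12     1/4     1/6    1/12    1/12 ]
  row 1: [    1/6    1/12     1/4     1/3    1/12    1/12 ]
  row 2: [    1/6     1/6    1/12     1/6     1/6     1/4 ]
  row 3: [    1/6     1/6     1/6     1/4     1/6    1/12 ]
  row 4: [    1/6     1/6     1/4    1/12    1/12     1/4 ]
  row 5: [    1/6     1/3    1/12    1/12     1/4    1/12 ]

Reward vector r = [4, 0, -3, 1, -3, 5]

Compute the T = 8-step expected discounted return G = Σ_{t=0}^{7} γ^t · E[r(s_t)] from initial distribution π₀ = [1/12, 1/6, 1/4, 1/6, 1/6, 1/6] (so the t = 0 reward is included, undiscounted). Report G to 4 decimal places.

G = 1.6107

t=0: π = [0.0833, 0.1667, 0.2500, 0.1667, 0.1667, 0.1667], E[r] = 0.0833, γ^t·E[r] = 0.083333, running G = 0.083333
t=1: π = [0.1806, 0.1736, 0.1667, 0.1806, 0.1458, 0.1528], E[r] = 0.7292, γ^t·E[r] = 0.510417, running G = 0.593750
t=2: π = [0.1968, 0.1626, 0.1817, 0.1858, 0.1377, 0.1354], E[r] = 0.6916, γ^t·E[r] = 0.338860, running G = 0.932610
t=3: π = [0.1995, 0.1593, 0.1817, 0.1865, 0.1365, 0.1366], E[r] = 0.7126, γ^t·E[r] = 0.244431, running G = 1.177040
t=4: π = [0.1999, 0.1595, 0.1814, 0.1860, 0.1368, 0.1364], E[r] = 0.7129, γ^t·E[r] = 0.171162, running G = 1.348203
t=5: π = [0.2000, 0.1594, 0.1815, 0.1860, 0.1367, 0.1364], E[r] = 0.7131, γ^t·E[r] = 0.119854, running G = 1.468056
t=6: π = [0.2000, 0.1594, 0.1815, 0.1860, 0.1367, 0.1364], E[r] = 0.7132, γ^t·E[r] = 0.083908, running G = 1.551964
t=7: π = [0.2000, 0.1594, 0.1815, 0.1860, 0.1367, 0.1364], E[r] = 0.7132, γ^t·E[r] = 0.058735, running G = 1.610699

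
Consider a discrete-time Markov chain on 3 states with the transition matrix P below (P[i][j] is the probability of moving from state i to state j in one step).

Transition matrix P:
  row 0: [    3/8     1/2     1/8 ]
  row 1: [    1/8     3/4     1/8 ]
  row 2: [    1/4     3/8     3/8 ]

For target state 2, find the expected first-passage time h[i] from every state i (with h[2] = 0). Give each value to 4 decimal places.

First-step conditioning: h[2] = 0; for i ≠ 2, h[i] = 1 + Σ_k P[i][k]·h[k].
  h[0] = 1 + 3/8·h[0] + 1/2·h[1]
  h[1] = 1 + 1/8·h[0] + 3/4·h[1]
Solving the 2×2 linear system over states ≠ 2 gives exactly h = [8, 8, 0] (h[2] = 0 is the target).

h = [8.0000, 8.0000, 0.0000]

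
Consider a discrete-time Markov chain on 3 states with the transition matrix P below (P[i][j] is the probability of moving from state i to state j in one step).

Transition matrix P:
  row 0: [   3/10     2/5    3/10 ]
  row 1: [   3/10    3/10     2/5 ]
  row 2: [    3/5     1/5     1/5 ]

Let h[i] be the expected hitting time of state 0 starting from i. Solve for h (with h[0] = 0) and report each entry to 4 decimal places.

h = [0.0000, 2.5000, 1.8750]

First-step conditioning: h[0] = 0; for i ≠ 0, h[i] = 1 + Σ_k P[i][k]·h[k].
  h[1] = 1 + 3/10·h[1] + 2/5·h[2]
  h[2] = 1 + 1/5·h[1] + 1/5·h[2]
Solving the 2×2 linear system over states ≠ 0 gives exactly h = [0, 5/2, 15/8] (h[0] = 0 is the target).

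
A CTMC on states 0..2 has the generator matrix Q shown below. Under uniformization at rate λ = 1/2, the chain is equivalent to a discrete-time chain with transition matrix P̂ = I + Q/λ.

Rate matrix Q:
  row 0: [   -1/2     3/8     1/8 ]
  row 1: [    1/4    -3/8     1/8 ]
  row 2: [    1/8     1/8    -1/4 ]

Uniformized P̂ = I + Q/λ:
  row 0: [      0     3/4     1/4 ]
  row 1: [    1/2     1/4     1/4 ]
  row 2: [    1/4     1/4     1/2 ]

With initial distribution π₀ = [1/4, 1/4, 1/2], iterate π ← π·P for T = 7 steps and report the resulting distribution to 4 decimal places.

t=0: π = [0.2500, 0.2500, 0.5000]
t=1: π = [0.2500, 0.3750, 0.3750]
t=2: π = [0.2813, 0.3750, 0.3438]
t=3: π = [0.2734, 0.3906, 0.3359]
t=4: π = [0.2793, 0.3867, 0.3340]
t=5: π = [0.2769, 0.3896, 0.3335]
t=6: π = [0.2782, 0.3884, 0.3334]
t=7: π = [0.2776, 0.3891, 0.3333]

π = [0.2776, 0.3891, 0.3333]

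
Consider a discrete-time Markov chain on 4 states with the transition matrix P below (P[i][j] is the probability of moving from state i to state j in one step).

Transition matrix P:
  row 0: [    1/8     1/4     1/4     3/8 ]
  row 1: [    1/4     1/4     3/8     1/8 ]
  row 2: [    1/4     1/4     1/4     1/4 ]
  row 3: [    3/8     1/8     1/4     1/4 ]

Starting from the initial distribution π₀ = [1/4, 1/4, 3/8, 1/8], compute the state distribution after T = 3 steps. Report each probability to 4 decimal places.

t=0: π = [0.2500, 0.2500, 0.3750, 0.1250]
t=1: π = [0.2344, 0.2344, 0.2813, 0.2500]
t=2: π = [0.2520, 0.2188, 0.2793, 0.2500]
t=3: π = [0.2498, 0.2188, 0.2773, 0.2542]

π = [0.2498, 0.2188, 0.2773, 0.2542]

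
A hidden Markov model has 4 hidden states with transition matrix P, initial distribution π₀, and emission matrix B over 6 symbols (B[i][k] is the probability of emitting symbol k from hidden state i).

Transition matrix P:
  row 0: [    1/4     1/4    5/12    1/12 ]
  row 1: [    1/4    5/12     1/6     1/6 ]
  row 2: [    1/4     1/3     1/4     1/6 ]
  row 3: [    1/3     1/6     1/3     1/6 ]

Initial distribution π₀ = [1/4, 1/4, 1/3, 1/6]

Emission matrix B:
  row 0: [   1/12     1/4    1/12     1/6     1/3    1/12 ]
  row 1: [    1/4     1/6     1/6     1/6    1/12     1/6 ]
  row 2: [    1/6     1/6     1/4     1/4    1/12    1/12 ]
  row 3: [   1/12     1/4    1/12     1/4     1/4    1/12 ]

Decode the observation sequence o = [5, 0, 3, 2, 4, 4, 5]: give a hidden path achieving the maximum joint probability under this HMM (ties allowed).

path = [1, 1, 1, 1, 0, 0, 1]

t=0: δ = [2.083e-02, 4.167e-02, 2.778e-02, 1.389e-02]  (obs o_0=5)
t=1: δ = [8.681e-04, 4.340e-03, 1.447e-03, 5.787e-04]  ψ = [1, 1, 0, 1]  (obs o_1=0)
t=2: δ = [1.808e-04, 3.014e-04, 1.808e-04, 1.808e-04]  ψ = [1, 1, 1, 1]  (obs o_2=3)
t=3: δ = [6.279e-06, 2.093e-05, 1.884e-05, 4.186e-06]  ψ = [1, 1, 0, 1]  (obs o_3=2)
t=4: δ = [1.744e-06, 7.268e-07, 3.925e-07, 8.721e-07]  ψ = [1, 1, 2, 1]  (obs o_4=4)
t=5: δ = [1.454e-07, 3.634e-08, 6.056e-08, 3.634e-08]  ψ = [0, 0, 0, 0]  (obs o_5=4)
t=6: δ = [3.028e-09, 6.056e-09, 5.047e-09, 1.009e-09]  ψ = [0, 0, 0, 0]  (obs o_6=5)
backtrack: best end state = 1; path = [1, 1, 1, 1, 0, 0, 1]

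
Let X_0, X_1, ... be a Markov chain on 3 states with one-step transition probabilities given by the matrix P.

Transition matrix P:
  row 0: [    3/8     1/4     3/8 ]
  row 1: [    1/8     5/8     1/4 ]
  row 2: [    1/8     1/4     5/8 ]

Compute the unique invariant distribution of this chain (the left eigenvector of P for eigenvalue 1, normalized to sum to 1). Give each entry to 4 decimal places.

π = [0.1667, 0.4000, 0.4333]

Balance equations π_j = Σ_i π_i·P[i][j]:
  π_0 = 3/8·π_0 + 1/8·π_1 + 1/8·π_2
  π_1 = 1/4·π_0 + 5/8·π_1 + 1/4·π_2
  normalize: π_0 + π_1 + π_2 = 1
Solving the linear system gives exactly π = [1/6, 2/5, 13/30].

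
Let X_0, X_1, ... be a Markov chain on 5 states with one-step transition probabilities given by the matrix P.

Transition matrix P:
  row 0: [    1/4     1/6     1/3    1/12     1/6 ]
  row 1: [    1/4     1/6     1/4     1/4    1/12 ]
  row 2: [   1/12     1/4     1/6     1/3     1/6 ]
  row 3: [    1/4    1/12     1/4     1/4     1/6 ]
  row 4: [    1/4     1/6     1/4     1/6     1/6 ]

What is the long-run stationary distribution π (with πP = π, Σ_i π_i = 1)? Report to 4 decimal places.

π = [0.2089, 0.1686, 0.2468, 0.2230, 0.1526]

Balance equations π_j = Σ_i π_i·P[i][j]:
  π_0 = 1/4·π_0 + 1/4·π_1 + 1/12·π_2 + 1/4·π_3 + 1/4·π_4
  π_1 = 1/6·π_0 + 1/6·π_1 + 1/4·π_2 + 1/12·π_3 + 1/6·π_4
  π_2 = 1/3·π_0 + 1/4·π_1 + 1/6·π_2 + 1/4·π_3 + 1/4·π_4
  π_3 = 1/12·π_0 + 1/4·π_1 + 1/3·π_2 + 1/4·π_3 + 1/6·π_4
  normalize: π_0 + π_1 + π_2 + π_3 + π_4 = 1
Solving the linear system gives exactly π = [33/158, 1772/10507, 39/158, 4687/21014, 3207/21014].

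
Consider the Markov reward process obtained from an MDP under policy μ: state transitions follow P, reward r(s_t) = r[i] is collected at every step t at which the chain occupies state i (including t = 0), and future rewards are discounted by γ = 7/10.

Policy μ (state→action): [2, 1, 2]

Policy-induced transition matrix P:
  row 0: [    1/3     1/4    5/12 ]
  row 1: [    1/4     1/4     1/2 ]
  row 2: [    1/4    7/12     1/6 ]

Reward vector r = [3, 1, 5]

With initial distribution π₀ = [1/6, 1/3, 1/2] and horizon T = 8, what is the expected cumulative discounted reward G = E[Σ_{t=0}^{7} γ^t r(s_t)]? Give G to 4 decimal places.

t=0: π = [0.1667, 0.3333, 0.5000], E[r] = 3.3333, γ^t·E[r] = 3.333333, running G = 3.333333
t=1: π = [0.2639, 0.4167, 0.3194], E[r] = 2.8056, γ^t·E[r] = 1.963889, running G = 5.297222
t=2: π = [0.2720, 0.3565, 0.3715], E[r] = 3.0301, γ^t·E[r] = 1.484745, running G = 6.781968
t=3: π = [0.2727, 0.3738, 0.3535], E[r] = 2.9593, γ^t·E[r] = 1.015039, running G = 7.797007
t=4: π = [0.2727, 0.3678, 0.3594], E[r] = 2.9832, γ^t·E[r] = 0.716274, running G = 8.513281
t=5: π = [0.2727, 0.3698, 0.3575], E[r] = 2.9753, γ^t·E[r] = 0.500056, running G = 9.013337
t=6: π = [0.2727, 0.3692, 0.3581], E[r] = 2.9779, γ^t·E[r] = 0.350351, running G = 9.363688
t=7: π = [0.2727, 0.3694, 0.3579], E[r] = 2.9771, γ^t·E[r] = 0.245173, running G = 9.608861

G = 9.6089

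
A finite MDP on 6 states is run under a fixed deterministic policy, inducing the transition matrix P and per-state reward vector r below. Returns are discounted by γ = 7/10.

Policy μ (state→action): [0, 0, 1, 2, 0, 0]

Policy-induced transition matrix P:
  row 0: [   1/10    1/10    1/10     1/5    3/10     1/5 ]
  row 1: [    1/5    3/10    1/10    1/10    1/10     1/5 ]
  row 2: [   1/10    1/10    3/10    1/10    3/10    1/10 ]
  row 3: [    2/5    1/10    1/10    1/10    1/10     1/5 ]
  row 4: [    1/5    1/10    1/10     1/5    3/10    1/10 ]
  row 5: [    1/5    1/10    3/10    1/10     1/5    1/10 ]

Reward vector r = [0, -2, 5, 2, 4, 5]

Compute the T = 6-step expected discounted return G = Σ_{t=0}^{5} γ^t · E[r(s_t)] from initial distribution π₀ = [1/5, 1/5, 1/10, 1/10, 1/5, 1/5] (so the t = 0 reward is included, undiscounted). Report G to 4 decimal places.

t=0: π = [0.2000, 0.2000, 0.1000, 0.1000, 0.2000, 0.2000], E[r] = 2.1000, γ^t·E[r] = 2.100000, running G = 2.100000
t=1: π = [0.1900, 0.1400, 0.1600, 0.1400, 0.2200, 0.1500], E[r] = 2.4300, γ^t·E[r] = 1.701000, running G = 3.801000
t=2: π = [0.1930, 0.1280, 0.1620, 0.1410, 0.2290, 0.1470], E[r] = 2.4870, γ^t·E[r] = 1.218630, running G = 5.019630
t=3: π = [0.1927, 0.1256, 0.1618, 0.1422, 0.2315, 0.1462], E[r] = 2.4992, γ^t·E[r] = 0.857226, running G = 5.876856
t=4: π = [0.1930, 0.1251, 0.1616, 0.1424, 0.2318, 0.1461], E[r] = 2.5001, γ^t·E[r] = 0.600281, running G = 6.477137
t=5: π = [0.1930, 0.1250, 0.1615, 0.1425, 0.2319, 0.1461], E[r] = 2.5004, γ^t·E[r] = 0.420238, running G = 6.897375

G = 6.8974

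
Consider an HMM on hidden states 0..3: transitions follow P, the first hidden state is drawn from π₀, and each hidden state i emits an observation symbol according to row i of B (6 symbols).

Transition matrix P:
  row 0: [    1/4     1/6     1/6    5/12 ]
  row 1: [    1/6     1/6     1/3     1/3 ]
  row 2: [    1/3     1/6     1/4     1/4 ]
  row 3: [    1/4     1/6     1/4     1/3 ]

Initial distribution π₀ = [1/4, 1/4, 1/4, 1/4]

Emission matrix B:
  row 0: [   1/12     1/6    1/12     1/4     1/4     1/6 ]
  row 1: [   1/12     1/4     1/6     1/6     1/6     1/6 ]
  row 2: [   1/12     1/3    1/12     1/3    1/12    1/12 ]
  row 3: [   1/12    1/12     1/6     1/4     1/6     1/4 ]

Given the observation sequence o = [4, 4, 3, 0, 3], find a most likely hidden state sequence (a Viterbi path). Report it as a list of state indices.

path = [0, 3, 2, 0, 3]

t=0: δ = [6.250e-02, 4.167e-02, 2.083e-02, 4.167e-02]  (obs o_0=4)
t=1: δ = [3.906e-03, 1.736e-03, 1.157e-03, 4.340e-03]  ψ = [0, 0, 1, 0]  (obs o_1=4)
t=2: δ = [2.713e-04, 1.206e-04, 3.617e-04, 4.069e-04]  ψ = [3, 3, 3, 0]  (obs o_2=3)
t=3: δ = [1.005e-05, 5.651e-06, 8.477e-06, 1.130e-05]  ψ = [2, 3, 3, 3]  (obs o_3=0)
t=4: δ = [7.064e-07, 3.140e-07, 9.419e-07, 1.047e-06]  ψ = [2, 3, 3, 0]  (obs o_4=3)
backtrack: best end state = 3; path = [0, 3, 2, 0, 3]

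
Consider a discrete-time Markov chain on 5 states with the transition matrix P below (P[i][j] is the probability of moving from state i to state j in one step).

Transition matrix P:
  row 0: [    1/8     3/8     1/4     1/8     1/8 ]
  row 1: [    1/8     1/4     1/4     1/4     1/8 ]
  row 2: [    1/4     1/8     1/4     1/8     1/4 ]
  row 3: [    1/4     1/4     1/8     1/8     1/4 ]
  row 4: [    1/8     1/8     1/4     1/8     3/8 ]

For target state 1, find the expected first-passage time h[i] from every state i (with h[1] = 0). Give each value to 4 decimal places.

h = [4.0960, 0.0000, 5.2907, 4.6293, 5.4613]

First-step conditioning: h[1] = 0; for i ≠ 1, h[i] = 1 + Σ_k P[i][k]·h[k].
  h[0] = 1 + 1/8·h[0] + 1/4·h[2] + 1/8·h[3] + 1/8·h[4]
  h[2] = 1 + 1/4·h[0] + 1/4·h[2] + 1/8·h[3] + 1/4·h[4]
  h[3] = 1 + 1/4·h[0] + 1/8·h[2] + 1/8·h[3] + 1/4·h[4]
  h[4] = 1 + 1/8·h[0] + 1/4·h[2] + 1/8·h[3] + 3/8·h[4]
Solving the 4×4 linear system over states ≠ 1 gives exactly h = [512/125, 0, 1984/375, 1736/375, 2048/375] (h[1] = 0 is the target).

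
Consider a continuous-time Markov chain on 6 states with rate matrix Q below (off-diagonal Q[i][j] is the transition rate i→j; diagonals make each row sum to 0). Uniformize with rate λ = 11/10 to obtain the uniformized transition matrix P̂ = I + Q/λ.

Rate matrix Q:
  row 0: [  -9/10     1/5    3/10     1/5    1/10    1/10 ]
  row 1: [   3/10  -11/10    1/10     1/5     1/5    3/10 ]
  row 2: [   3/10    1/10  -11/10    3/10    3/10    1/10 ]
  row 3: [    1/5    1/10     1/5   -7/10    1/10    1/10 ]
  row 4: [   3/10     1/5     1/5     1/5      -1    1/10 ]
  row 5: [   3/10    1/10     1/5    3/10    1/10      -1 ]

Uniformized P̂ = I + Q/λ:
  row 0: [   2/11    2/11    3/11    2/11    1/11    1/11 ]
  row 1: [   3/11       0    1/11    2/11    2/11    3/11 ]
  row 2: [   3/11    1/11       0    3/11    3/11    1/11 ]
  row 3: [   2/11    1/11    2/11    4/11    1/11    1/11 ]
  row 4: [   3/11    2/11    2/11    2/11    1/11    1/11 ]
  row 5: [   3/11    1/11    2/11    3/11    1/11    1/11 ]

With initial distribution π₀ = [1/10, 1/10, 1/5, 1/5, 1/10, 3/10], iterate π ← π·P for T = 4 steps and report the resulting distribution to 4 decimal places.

π = [0.2289, 0.1135, 0.1631, 0.2527, 0.1304, 0.1113]

t=0: π = [0.1000, 0.1000, 0.2000, 0.2000, 0.1000, 0.3000]
t=1: π = [0.2455, 0.1000, 0.1455, 0.2636, 0.1364, 0.1091]
t=2: π = [0.2264, 0.1165, 0.1686, 0.2529, 0.1264, 0.1091]
t=3: π = [0.2292, 0.1124, 0.1612, 0.2530, 0.1322, 0.1121]
t=4: π = [0.2289, 0.1135, 0.1631, 0.2527, 0.1304, 0.1113]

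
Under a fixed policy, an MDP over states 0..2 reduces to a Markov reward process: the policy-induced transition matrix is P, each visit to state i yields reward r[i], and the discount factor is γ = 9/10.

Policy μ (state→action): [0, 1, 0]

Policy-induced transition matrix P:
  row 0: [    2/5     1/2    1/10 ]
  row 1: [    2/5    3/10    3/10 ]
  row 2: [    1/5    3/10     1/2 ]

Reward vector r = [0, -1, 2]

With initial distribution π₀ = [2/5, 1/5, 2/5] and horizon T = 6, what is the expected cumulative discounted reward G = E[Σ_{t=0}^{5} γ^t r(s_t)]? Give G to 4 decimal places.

t=0: π = [0.4000, 0.2000, 0.4000], E[r] = 0.6000, γ^t·E[r] = 0.600000, running G = 0.600000
t=1: π = [0.3200, 0.3800, 0.3000], E[r] = 0.2200, γ^t·E[r] = 0.198000, running G = 0.798000
t=2: π = [0.3400, 0.3640, 0.2960], E[r] = 0.2280, γ^t·E[r] = 0.184680, running G = 0.982680
t=3: π = [0.3408, 0.3680, 0.2912], E[r] = 0.2144, γ^t·E[r] = 0.156298, running G = 1.138978
t=4: π = [0.3418, 0.3682, 0.2901], E[r] = 0.2120, γ^t·E[r] = 0.139093, running G = 1.278071
t=5: π = [0.3420, 0.3684, 0.2897], E[r] = 0.2110, γ^t·E[r] = 0.124579, running G = 1.402650

G = 1.4027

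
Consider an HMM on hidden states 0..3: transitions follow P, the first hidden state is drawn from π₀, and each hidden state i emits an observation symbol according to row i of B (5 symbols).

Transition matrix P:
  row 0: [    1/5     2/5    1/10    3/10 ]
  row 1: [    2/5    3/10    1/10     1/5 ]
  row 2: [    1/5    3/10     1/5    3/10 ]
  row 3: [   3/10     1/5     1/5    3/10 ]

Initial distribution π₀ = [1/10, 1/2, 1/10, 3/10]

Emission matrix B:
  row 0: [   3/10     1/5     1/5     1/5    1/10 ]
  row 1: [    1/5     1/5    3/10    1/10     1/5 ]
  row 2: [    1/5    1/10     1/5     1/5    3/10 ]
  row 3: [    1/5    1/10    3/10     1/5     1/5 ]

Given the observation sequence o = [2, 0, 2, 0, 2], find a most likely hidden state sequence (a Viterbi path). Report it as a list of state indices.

t=0: δ = [2.000e-02, 1.500e-01, 2.000e-02, 9.000e-02]  (obs o_0=2)
t=1: δ = [1.800e-02, 9.000e-03, 3.600e-03, 6.000e-03]  ψ = [1, 1, 3, 1]  (obs o_1=0)
t=2: δ = [7.200e-04, 2.160e-03, 3.600e-04, 1.620e-03]  ψ = [0, 0, 0, 0]  (obs o_2=2)
t=3: δ = [2.592e-04, 1.296e-04, 6.480e-05, 9.720e-05]  ψ = [1, 1, 3, 3]  (obs o_3=0)
t=4: δ = [1.037e-05, 3.110e-05, 5.184e-06, 2.333e-05]  ψ = [0, 0, 0, 0]  (obs o_4=2)
backtrack: best end state = 1; path = [1, 0, 1, 0, 1]

path = [1, 0, 1, 0, 1]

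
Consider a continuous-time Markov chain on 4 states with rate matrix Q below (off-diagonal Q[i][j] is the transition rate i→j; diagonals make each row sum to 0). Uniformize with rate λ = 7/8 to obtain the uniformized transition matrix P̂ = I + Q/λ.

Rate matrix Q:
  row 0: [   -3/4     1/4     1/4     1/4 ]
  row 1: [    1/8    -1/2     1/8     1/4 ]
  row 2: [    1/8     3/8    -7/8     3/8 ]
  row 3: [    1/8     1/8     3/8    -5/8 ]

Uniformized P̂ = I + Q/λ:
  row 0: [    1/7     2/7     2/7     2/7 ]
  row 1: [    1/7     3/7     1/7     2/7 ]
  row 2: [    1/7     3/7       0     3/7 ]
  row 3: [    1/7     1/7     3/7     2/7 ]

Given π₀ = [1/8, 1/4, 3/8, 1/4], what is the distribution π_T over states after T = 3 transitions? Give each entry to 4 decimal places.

π = [0.1429, 0.3192, 0.2187, 0.3192]

t=0: π = [0.1250, 0.2500, 0.3750, 0.2500]
t=1: π = [0.1429, 0.3393, 0.1786, 0.3393]
t=2: π = [0.1429, 0.3112, 0.2347, 0.3112]
t=3: π = [0.1429, 0.3192, 0.2187, 0.3192]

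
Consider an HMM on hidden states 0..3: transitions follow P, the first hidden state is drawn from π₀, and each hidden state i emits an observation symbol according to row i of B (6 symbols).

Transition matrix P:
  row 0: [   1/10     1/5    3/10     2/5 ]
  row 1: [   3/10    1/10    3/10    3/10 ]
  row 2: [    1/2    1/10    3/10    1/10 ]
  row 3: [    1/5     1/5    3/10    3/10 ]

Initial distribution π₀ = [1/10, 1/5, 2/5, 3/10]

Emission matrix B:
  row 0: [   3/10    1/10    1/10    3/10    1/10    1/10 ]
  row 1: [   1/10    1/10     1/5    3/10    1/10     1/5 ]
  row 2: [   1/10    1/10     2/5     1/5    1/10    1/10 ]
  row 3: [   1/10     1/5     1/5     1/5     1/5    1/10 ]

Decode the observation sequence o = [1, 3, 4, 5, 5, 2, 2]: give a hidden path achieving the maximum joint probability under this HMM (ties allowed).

t=0: δ = [1.000e-02, 2.000e-02, 4.000e-02, 6.000e-02]  (obs o_0=1)
t=1: δ = [6.000e-03, 3.600e-03, 3.600e-03, 3.600e-03]  ψ = [2, 3, 3, 3]  (obs o_1=3)
t=2: δ = [1.800e-04, 1.200e-04, 1.800e-04, 4.800e-04]  ψ = [2, 0, 0, 0]  (obs o_2=4)
t=3: δ = [9.600e-06, 1.920e-05, 1.440e-05, 1.440e-05]  ψ = [3, 3, 3, 3]  (obs o_3=5)
t=4: δ = [7.200e-07, 5.760e-07, 5.760e-07, 5.760e-07]  ψ = [2, 3, 1, 1]  (obs o_4=5)
t=5: δ = [2.880e-08, 2.880e-08, 8.640e-08, 5.760e-08]  ψ = [2, 0, 0, 0]  (obs o_5=2)
t=6: δ = [4.320e-09, 2.304e-09, 1.037e-08, 3.456e-09]  ψ = [2, 3, 2, 3]  (obs o_6=2)
backtrack: best end state = 2; path = [2, 0, 3, 2, 0, 2, 2]

path = [2, 0, 3, 2, 0, 2, 2]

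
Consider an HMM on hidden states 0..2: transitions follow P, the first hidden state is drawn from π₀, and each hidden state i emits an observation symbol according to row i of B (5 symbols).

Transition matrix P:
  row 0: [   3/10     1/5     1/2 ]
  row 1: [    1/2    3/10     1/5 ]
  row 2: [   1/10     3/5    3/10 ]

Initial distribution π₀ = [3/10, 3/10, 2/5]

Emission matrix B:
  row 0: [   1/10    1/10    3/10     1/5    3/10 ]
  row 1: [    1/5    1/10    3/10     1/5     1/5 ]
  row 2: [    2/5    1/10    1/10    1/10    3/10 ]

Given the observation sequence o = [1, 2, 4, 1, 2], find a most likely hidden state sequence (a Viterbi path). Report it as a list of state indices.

path = [2, 1, 0, 2, 1]

t=0: δ = [3.000e-02, 3.000e-02, 4.000e-02]  (obs o_0=1)
t=1: δ = [4.500e-03, 7.200e-03, 1.500e-03]  ψ = [1, 2, 0]  (obs o_1=2)
t=2: δ = [1.080e-03, 4.320e-04, 6.750e-04]  ψ = [1, 1, 0]  (obs o_2=4)
t=3: δ = [3.240e-05, 4.050e-05, 5.400e-05]  ψ = [0, 2, 0]  (obs o_3=1)
t=4: δ = [6.075e-06, 9.720e-06, 1.620e-06]  ψ = [1, 2, 0]  (obs o_4=2)
backtrack: best end state = 1; path = [2, 1, 0, 2, 1]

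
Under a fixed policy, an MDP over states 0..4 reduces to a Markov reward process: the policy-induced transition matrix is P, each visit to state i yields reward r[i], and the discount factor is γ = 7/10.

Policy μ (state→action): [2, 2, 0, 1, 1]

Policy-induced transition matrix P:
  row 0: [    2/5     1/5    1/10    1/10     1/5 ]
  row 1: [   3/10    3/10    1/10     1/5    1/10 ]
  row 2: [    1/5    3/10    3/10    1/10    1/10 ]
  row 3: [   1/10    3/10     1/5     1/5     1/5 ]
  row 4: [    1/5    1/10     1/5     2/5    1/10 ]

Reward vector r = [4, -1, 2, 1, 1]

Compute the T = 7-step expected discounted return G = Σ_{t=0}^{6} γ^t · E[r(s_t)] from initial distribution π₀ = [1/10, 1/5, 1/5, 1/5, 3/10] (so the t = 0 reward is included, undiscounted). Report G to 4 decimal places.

G = 4.0151

t=0: π = [0.1000, 0.2000, 0.2000, 0.2000, 0.3000], E[r] = 1.1000, γ^t·E[r] = 1.100000, running G = 1.100000
t=1: π = [0.2200, 0.2300, 0.1900, 0.2300, 0.1300], E[r] = 1.3900, γ^t·E[r] = 0.973000, running G = 2.073000
t=2: π = [0.2440, 0.2520, 0.1740, 0.1850, 0.1450], E[r] = 1.4020, γ^t·E[r] = 0.686980, running G = 2.759980
t=3: π = [0.2555, 0.2466, 0.1678, 0.1872, 0.1429], E[r] = 1.4411, γ^t·E[r] = 0.494297, running G = 3.254277
t=4: π = [0.2570, 0.2459, 0.1666, 0.1863, 0.1443], E[r] = 1.4460, γ^t·E[r] = 0.347173, running G = 3.601450
t=5: π = [0.2574, 0.2454, 0.1664, 0.1865, 0.1443], E[r] = 1.4476, γ^t·E[r] = 0.243297, running G = 3.844747
t=6: π = [0.2574, 0.2454, 0.1664, 0.1865, 0.1444], E[r] = 1.4477, γ^t·E[r] = 0.170317, running G = 4.015063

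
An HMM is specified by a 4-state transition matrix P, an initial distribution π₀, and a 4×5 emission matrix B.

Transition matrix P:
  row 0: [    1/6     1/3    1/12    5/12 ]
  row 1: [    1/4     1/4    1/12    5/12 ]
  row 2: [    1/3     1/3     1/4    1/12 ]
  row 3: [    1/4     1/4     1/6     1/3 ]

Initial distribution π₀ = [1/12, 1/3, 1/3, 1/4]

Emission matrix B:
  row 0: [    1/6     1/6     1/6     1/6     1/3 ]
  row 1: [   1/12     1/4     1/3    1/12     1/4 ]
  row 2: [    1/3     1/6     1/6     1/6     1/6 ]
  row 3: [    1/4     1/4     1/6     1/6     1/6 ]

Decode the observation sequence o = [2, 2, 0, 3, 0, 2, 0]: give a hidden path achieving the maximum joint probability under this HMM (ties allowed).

t=0: δ = [1.389e-02, 1.111e-01, 5.556e-02, 4.167e-02]  (obs o_0=2)
t=1: δ = [4.630e-03, 9.259e-03, 2.315e-03, 7.716e-03]  ψ = [1, 1, 2, 1]  (obs o_1=2)
t=2: δ = [3.858e-04, 1.929e-04, 4.287e-04, 9.645e-04]  ψ = [1, 1, 3, 1]  (obs o_2=0)
t=3: δ = [4.019e-05, 2.009e-05, 2.679e-05, 5.358e-05]  ψ = [3, 3, 3, 3]  (obs o_3=3)
t=4: δ = [2.233e-06, 1.116e-06, 2.977e-06, 4.465e-06]  ψ = [3, 0, 3, 3]  (obs o_4=0)
t=5: δ = [1.861e-07, 3.721e-07, 1.240e-07, 2.481e-07]  ψ = [3, 3, 2, 3]  (obs o_5=2)
t=6: δ = [1.550e-08, 7.752e-09, 1.378e-08, 3.876e-08]  ψ = [1, 1, 3, 1]  (obs o_6=0)
backtrack: best end state = 3; path = [1, 1, 3, 3, 3, 1, 3]

path = [1, 1, 3, 3, 3, 1, 3]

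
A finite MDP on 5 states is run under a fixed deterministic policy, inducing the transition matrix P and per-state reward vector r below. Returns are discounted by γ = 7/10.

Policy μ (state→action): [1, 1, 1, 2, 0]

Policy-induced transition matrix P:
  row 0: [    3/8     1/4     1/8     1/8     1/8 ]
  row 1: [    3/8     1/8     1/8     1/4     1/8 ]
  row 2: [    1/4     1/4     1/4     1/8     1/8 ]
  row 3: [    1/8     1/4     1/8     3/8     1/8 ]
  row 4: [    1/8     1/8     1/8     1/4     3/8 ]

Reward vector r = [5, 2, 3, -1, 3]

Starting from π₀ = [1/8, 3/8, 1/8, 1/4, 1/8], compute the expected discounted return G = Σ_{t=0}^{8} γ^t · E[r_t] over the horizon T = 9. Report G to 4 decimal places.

G = 7.1031

t=0: π = [0.1250, 0.3750, 0.1250, 0.2500, 0.1250], E[r] = 1.8750, γ^t·E[r] = 1.875000, running G = 1.875000
t=1: π = [0.2656, 0.1875, 0.1406, 0.2500, 0.1563], E[r] = 2.3438, γ^t·E[r] = 1.640625, running G = 3.515625
t=2: π = [0.2559, 0.2070, 0.1426, 0.2305, 0.1641], E[r] = 2.3828, γ^t·E[r] = 1.167578, running G = 4.683203
t=3: π = [0.2585, 0.2036, 0.1428, 0.2290, 0.1660], E[r] = 2.3975, γ^t·E[r] = 0.822329, running G = 5.505532
t=4: π = [0.2584, 0.2038, 0.1429, 0.2285, 0.1665], E[r] = 2.3992, γ^t·E[r] = 0.576041, running G = 6.081573
t=5: π = [0.2584, 0.2037, 0.1429, 0.2284, 0.1666], E[r] = 2.3995, γ^t·E[r] = 0.403282, running G = 6.484855
t=6: π = [0.2584, 0.2037, 0.1429, 0.2284, 0.1667], E[r] = 2.3995, γ^t·E[r] = 0.282298, running G = 6.767153
t=7: π = [0.2584, 0.2037, 0.1429, 0.2284, 0.1667], E[r] = 2.3995, γ^t·E[r] = 0.197608, running G = 6.964761
t=8: π = [0.2584, 0.2037, 0.1429, 0.2284, 0.1667], E[r] = 2.3995, γ^t·E[r] = 0.138325, running G = 7.103086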